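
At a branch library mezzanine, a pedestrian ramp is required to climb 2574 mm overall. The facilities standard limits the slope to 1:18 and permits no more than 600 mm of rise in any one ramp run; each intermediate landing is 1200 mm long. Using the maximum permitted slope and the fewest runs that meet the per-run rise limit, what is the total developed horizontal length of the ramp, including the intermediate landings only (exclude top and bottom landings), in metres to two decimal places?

2574 / 600 = 4.290 → round up to 5 ramp runs. That means 4 intermediate landings.
Horizontal run for 2574 mm of rise at 1:18 is 2574 × 18 = 46332 mm.
Intermediate landings: 4 × 1200 = 4800 mm.
Developed length = 46332 + 4800 = 51132 mm.
= 51.13 m.

51.13 m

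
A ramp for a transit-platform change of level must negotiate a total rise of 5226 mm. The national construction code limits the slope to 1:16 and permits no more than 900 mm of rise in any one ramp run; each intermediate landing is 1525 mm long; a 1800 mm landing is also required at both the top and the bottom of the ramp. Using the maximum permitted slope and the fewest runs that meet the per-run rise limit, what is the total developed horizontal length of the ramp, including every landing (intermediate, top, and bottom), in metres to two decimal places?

5226 / 900 = 5.81, so 6 ramp runs are needed. That means 5 intermediate landings.
Ramp run (horizontal) at 1:16: 5226 × 16 = 83616 mm.
5 intermediate landings contribute 5 × 1525 = 7625 mm.
Top and bottom landings: 2 × 1800 = 3600 mm.
Total = 83616 + 7625 + 3600 = 94841 mm.
= 94.84 m.

94.84 m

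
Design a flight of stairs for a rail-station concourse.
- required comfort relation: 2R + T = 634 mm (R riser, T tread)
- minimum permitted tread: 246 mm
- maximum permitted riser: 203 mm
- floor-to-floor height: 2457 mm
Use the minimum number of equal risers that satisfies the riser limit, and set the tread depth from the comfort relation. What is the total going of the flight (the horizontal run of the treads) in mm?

2457 / 203 = 12.10, so 13 risers are needed.
Riser R = 2457 / 13 = 189 mm, within the 203 mm limit.
Tread T = 634 − 2 × 189 = 256 mm (≥ 246 mm).
Treads = 13 − 1 = 12; going = 12 × 256 = 3072 mm.

3072 mm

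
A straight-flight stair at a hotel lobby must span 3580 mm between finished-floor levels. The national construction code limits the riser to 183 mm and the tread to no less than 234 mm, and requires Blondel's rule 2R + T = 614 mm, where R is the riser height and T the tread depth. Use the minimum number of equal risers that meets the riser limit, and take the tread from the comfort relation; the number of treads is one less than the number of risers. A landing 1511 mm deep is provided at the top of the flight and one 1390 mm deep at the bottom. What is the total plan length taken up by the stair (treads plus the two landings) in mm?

3580 / 183 = 19.56, so 20 risers are needed.
Each riser is 3580/20 = 179 mm (≤ 183 mm).
T = 614 − 2·179 = 256 mm, which satisfies the 234 mm minimum.
Treads = 20 − 1 = 19; going = 19 × 256 = 4864 mm.
Add landings: 4864 + 1511 + 1390 = 7765 mm.

7765 mm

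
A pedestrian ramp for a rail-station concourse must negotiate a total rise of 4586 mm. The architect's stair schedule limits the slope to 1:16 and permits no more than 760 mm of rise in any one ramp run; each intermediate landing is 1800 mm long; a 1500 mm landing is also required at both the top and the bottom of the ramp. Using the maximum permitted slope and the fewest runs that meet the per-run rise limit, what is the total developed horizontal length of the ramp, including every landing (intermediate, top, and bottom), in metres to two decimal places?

87.18 m

4586 / 760 = 6.034 → round up to 7 ramp runs. That means 6 intermediate landings.
Horizontal run for 4586 mm of rise at 1:16 is 4586 × 16 = 73376 mm.
6 intermediate landings contribute 6 × 1800 = 10800 mm.
Top and bottom landings: 2 × 1500 = 3000 mm.
Total = 73376 + 10800 + 3000 = 87176 mm.
= 87.18 m.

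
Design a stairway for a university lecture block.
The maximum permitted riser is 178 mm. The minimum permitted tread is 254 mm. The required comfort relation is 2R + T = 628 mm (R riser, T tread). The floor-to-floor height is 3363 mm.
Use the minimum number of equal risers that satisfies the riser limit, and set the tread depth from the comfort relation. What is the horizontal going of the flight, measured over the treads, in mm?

3363 / 178 = 18.89, so 19 risers are needed.
R = 3363 ÷ 19 = 177 mm.
Tread T = 628 − 2 × 177 = 274 mm (≥ 254 mm).
19 risers give 18 treads; going = 18 × 274 = 4932 mm.

4932 mm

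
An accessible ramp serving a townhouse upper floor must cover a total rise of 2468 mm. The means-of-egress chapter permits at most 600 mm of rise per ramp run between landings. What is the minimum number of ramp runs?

5 runs

At most 600 each: 2468/600 = 4.11, giving 5 ramp runs.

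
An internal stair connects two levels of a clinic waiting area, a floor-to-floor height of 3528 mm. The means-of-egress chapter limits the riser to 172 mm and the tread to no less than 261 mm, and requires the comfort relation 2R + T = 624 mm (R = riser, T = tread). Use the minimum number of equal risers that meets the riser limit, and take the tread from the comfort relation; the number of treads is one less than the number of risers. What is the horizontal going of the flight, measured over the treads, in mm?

5760 mm

⌈3528/172⌉ = 21 risers.
Riser R = 3528 / 21 = 168 mm, within the 172 mm limit.
From 2R + T = 624: T = 624 − 336 = 288 mm.
Going = (21 − 1) × 288 = 5760 mm.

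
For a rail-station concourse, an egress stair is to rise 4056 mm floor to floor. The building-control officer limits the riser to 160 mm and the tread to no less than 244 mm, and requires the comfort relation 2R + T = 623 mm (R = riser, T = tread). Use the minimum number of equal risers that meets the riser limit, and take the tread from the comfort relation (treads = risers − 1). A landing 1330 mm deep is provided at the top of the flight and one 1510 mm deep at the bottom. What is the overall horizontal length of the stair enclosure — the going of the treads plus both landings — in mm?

10615 mm

At most 160 each: 4056/160 = 25.35, giving 26 risers.
Riser R = 4056 / 26 = 156 mm, within the 160 mm limit.
Tread T = 623 − 2 × 156 = 311 mm (≥ 244 mm).
Treads = 26 − 1 = 25; going = 25 × 311 = 7775 mm.
Enclosure = 7775 + 1330 + 1510 = 10615 mm.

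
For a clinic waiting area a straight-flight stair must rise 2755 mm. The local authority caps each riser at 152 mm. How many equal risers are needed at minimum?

19 risers

2755 / 152 = 18.12, so 19 risers are needed.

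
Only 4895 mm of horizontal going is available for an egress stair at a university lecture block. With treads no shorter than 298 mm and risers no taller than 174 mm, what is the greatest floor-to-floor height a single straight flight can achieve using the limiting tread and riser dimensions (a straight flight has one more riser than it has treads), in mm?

4895 / 298 = 16.43, so 16 treads fit.
Risers = treads + 1 = 17.
Maximum height = 17 × 174 = 2958 mm.

2958 mm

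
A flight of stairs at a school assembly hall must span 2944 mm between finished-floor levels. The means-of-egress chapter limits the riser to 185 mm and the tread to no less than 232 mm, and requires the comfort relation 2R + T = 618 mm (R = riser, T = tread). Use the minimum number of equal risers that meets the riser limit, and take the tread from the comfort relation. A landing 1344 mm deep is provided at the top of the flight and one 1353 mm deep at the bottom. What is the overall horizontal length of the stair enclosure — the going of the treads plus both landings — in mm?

6447 mm

2944 / 185 = 15.914 → round up to 16 risers.
Riser R = 2944 / 16 = 184 mm, within the 185 mm limit.
T = 618 − 2·184 = 250 mm, which satisfies the 232 mm minimum.
16 risers give 15 treads; going = 15 × 250 = 3750 mm.
Enclosure = 3750 + 1344 + 1353 = 6447 mm.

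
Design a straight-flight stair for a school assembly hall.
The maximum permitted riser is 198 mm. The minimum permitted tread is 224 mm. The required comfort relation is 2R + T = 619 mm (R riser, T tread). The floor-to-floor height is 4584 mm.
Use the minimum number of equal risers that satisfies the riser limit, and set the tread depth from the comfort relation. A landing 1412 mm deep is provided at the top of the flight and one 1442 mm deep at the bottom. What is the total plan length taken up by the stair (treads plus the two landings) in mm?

8305 mm

4584 / 198 = 23.152 → round up to 24 risers.
Riser R = 4584 / 24 = 191 mm, within the 198 mm limit.
Tread T = 619 − 2 × 191 = 237 mm (≥ 224 mm).
24 risers give 23 treads; going = 23 × 237 = 5451 mm.
Enclosure = 5451 + 1412 + 1442 = 8305 mm.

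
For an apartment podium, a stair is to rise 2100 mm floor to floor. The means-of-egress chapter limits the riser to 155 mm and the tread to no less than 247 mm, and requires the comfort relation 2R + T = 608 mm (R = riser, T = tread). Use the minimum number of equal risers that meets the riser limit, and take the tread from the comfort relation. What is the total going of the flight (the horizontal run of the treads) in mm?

4004 mm

At most 155 each: 2100/155 = 13.55, giving 14 risers.
R = 2100 ÷ 14 = 150 mm.
From 2R + T = 608: T = 608 − 300 = 308 mm.
Treads = 14 − 1 = 13; going = 13 × 308 = 4004 mm.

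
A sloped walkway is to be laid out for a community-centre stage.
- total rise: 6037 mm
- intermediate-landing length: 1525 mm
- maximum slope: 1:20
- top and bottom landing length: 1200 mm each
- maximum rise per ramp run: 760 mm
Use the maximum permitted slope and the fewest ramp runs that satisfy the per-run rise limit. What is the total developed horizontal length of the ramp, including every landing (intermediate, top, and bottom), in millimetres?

6037 / 760 = 7.94, so 8 ramp runs are needed. That means 7 intermediate landings.
Horizontal run for 6037 mm of rise at 1:20 is 6037 × 20 = 120740 mm.
7 intermediate landings contribute 7 × 1525 = 10675 mm.
Top and bottom landings: 2 × 1200 = 2400 mm.
Total = 120740 + 10675 + 2400 = 133815 mm.

133815 mm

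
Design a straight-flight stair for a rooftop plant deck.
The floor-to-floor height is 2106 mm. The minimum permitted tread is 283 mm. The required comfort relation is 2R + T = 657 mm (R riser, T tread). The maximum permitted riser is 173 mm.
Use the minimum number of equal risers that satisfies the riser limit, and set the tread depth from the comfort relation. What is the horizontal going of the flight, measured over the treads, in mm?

2106 / 173 = 12.173 → round up to 13 risers.
R = 2106 ÷ 13 = 162 mm.
Tread T = 657 − 2 × 162 = 333 mm (≥ 283 mm).
Going = (13 − 1) × 333 = 3996 mm.

3996 mm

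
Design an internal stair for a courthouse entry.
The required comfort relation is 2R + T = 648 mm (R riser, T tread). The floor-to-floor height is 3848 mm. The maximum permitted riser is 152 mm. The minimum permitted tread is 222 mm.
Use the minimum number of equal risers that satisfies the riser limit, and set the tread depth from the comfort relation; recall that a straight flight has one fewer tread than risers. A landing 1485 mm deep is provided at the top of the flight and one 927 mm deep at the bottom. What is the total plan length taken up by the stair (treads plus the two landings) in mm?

3848 / 152 = 25.316 → round up to 26 risers.
R = 3848 ÷ 26 = 148 mm.
From 2R + T = 648: T = 648 − 296 = 352 mm.
Going = (26 − 1) × 352 = 8800 mm.
Enclosure = 8800 + 1485 + 927 = 11212 mm.

11212 mm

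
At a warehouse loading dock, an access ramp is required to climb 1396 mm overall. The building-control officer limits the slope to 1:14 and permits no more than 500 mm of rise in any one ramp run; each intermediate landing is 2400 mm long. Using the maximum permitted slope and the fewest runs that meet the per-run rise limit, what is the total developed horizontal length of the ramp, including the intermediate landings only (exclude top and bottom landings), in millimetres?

24344 mm

⌈1396/500⌉ = 3 ramp runs. That means 2 intermediate landings.
Horizontal run for 1396 mm of rise at 1:14 is 1396 × 14 = 19544 mm.
Intermediate landings: 2 × 2400 = 4800 mm.
Total developed length = 19544 + 4800 = 24344 mm.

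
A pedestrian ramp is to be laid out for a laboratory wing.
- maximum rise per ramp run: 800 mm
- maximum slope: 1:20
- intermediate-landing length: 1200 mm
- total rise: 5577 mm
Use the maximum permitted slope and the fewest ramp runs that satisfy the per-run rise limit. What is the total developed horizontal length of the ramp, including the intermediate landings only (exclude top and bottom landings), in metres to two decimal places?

At most 800 each: 5577/800 = 6.97, giving 7 ramp runs. That means 6 intermediate landings.
Horizontal run for 5577 mm of rise at 1:20 is 5577 × 20 = 111540 mm.
Intermediate landings: 6 × 1200 = 7200 mm.
Total developed length = 111540 + 7200 = 118740 mm.
= 118.74 m.

118.74 m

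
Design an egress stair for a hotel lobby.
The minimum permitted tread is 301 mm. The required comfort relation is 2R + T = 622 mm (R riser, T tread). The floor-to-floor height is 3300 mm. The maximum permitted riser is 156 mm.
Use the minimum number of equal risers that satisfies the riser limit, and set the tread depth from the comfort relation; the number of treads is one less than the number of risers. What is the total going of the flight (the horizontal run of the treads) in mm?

6762 mm

⌈3300/156⌉ = 22 risers.
Riser R = 3300 / 22 = 150 mm, within the 156 mm limit.
From 2R + T = 622: T = 622 − 300 = 322 mm.
Going = (22 − 1) × 322 = 6762 mm.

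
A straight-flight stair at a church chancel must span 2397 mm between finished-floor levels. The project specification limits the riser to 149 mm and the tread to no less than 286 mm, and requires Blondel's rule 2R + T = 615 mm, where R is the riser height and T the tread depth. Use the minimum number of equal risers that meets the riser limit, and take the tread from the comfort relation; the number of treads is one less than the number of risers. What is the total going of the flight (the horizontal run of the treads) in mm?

2397 / 149 = 16.09, so 17 risers are needed.
Each riser is 2397/17 = 141 mm (≤ 149 mm).
Tread T = 615 − 2 × 141 = 333 mm (≥ 286 mm).
Going = (17 − 1) × 333 = 5328 mm.

5328 mm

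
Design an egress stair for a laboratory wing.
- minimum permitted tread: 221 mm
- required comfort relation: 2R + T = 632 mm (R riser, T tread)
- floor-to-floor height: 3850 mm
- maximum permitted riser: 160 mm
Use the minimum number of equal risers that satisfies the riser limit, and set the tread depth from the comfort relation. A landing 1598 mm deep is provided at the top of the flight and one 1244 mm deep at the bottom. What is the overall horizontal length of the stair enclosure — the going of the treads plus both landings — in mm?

⌈3850/160⌉ = 25 risers.
Riser R = 3850 / 25 = 154 mm, within the 160 mm limit.
Tread T = 632 − 2 × 154 = 324 mm (≥ 221 mm).
25 risers give 24 treads; going = 24 × 324 = 7776 mm.
Enclosure = 7776 + 1598 + 1244 = 10618 mm.

10618 mm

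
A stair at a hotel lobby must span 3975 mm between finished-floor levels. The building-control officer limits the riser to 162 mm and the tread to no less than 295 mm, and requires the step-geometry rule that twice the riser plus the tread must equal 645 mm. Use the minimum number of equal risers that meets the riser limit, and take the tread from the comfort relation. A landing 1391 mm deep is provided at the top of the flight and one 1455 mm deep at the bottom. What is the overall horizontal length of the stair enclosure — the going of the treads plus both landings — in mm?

10694 mm

3975 / 162 = 24.54, so 25 risers are needed.
R = 3975 ÷ 25 = 159 mm.
T = 645 − 2·159 = 327 mm, which satisfies the 295 mm minimum.
Going = (25 − 1) × 327 = 7848 mm.
Add landings: 7848 + 1391 + 1455 = 10694 mm.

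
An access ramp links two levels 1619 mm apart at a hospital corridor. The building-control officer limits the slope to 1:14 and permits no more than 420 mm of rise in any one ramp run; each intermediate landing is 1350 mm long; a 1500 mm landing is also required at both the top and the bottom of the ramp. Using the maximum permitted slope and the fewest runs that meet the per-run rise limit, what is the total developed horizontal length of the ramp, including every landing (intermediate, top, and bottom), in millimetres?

⌈1619/420⌉ = 4 ramp runs. That means 3 intermediate landings.
Horizontal run for 1619 mm of rise at 1:14 is 1619 × 14 = 22666 mm.
3 intermediate landings contribute 3 × 1350 = 4050 mm.
Top and bottom landings: 2 × 1500 = 3000 mm.
Total = 22666 + 4050 + 3000 = 29716 mm.

29716 mm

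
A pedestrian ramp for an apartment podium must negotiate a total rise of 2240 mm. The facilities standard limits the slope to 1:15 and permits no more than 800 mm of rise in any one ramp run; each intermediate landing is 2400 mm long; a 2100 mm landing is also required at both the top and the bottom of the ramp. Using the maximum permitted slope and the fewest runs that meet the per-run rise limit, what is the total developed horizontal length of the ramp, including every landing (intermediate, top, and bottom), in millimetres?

42600 mm

2240 / 800 = 2.80, so 3 ramp runs are needed. That means 2 intermediate landings.
Horizontal run for 2240 mm of rise at 1:15 is 2240 × 15 = 33600 mm.
Intermediate landings: 2 × 2400 = 4800 mm.
Top and bottom landings: 2 × 2100 = 4200 mm.
Total = 33600 + 4800 + 4200 = 42600 mm.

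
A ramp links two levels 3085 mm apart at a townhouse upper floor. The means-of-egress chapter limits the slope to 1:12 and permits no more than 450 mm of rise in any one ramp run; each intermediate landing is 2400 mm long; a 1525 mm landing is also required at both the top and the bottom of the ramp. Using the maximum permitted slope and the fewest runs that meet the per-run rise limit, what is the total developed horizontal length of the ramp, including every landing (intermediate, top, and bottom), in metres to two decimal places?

54.47 m

⌈3085/450⌉ = 7 ramp runs. That means 6 intermediate landings.
Ramp run (horizontal) at 1:12: 3085 × 12 = 37020 mm.
6 intermediate landings contribute 6 × 2400 = 14400 mm.
Top and bottom landings: 2 × 1525 = 3050 mm.
Total = 37020 + 14400 + 3050 = 54470 mm.
= 54.47 m.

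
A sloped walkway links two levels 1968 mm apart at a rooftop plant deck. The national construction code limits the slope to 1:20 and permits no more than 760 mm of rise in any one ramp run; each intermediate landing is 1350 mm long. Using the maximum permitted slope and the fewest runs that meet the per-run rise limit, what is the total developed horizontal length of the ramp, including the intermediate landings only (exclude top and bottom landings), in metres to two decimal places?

42.06 m

At most 760 each: 1968/760 = 2.59, giving 3 ramp runs. That means 2 intermediate landings.
Horizontal run for 1968 mm of rise at 1:20 is 1968 × 20 = 39360 mm.
Intermediate landings: 2 × 1350 = 2700 mm.
Total developed length = 39360 + 2700 = 42060 mm.
= 42.06 m.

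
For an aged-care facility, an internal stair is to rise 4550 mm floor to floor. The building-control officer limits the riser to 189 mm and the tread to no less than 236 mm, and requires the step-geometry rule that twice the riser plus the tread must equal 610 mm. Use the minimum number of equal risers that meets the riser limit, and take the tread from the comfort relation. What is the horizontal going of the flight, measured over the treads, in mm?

At most 189 each: 4550/189 = 24.07, giving 25 risers.
Each riser is 4550/25 = 182 mm (≤ 189 mm).
From 2R + T = 610: T = 610 − 364 = 246 mm.
Going = (25 − 1) × 246 = 5904 mm.

5904 mm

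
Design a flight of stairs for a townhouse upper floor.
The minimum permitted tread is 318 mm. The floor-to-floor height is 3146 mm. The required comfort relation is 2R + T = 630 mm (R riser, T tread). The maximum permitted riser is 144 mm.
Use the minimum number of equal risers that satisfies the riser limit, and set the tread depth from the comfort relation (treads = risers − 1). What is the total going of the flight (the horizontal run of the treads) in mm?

7224 mm

3146 / 144 = 21.85, so 22 risers are needed.
R = 3146 ÷ 22 = 143 mm.
Tread T = 630 − 2 × 143 = 344 mm (≥ 318 mm).
Going = (22 − 1) × 344 = 7224 mm.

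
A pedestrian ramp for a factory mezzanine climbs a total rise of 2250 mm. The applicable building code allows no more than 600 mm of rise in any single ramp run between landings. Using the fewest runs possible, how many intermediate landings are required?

3 intermediate landings

⌈2250/600⌉ = 4 ramp runs.
4 runs are separated by 3 intermediate landings.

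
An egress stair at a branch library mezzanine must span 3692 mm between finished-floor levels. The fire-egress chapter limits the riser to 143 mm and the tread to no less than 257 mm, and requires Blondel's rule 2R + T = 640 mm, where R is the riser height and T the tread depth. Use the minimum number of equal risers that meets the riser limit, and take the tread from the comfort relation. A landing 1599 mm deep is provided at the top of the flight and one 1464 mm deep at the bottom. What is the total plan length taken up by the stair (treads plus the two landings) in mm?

11963 mm

At most 143 each: 3692/143 = 25.82, giving 26 risers.
R = 3692 ÷ 26 = 142 mm.
T = 640 − 2·142 = 356 mm, which satisfies the 257 mm minimum.
Going = (26 − 1) × 356 = 8900 mm.
Add landings: 8900 + 1599 + 1464 = 11963 mm.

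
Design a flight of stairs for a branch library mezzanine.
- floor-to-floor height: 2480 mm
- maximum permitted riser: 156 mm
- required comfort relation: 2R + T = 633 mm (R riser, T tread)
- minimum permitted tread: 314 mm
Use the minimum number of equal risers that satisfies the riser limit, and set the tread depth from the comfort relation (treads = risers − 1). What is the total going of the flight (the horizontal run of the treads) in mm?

4845 mm

2480 / 156 = 15.90, so 16 risers are needed.
R = 2480 ÷ 16 = 155 mm.
Tread T = 633 − 2 × 155 = 323 mm (≥ 314 mm).
Treads = 16 − 1 = 15; going = 15 × 323 = 4845 mm.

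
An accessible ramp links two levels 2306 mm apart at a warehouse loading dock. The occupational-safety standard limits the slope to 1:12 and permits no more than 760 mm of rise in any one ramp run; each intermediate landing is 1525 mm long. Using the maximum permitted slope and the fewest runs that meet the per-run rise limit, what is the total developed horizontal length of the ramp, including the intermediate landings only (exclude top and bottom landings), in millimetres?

32247 mm

At most 760 each: 2306/760 = 3.03, giving 4 ramp runs. That means 3 intermediate landings.
Ramp run (horizontal) at 1:12: 2306 × 12 = 27672 mm.
Intermediate landings: 3 × 1525 = 4575 mm.
Developed length = 27672 + 4575 = 32247 mm.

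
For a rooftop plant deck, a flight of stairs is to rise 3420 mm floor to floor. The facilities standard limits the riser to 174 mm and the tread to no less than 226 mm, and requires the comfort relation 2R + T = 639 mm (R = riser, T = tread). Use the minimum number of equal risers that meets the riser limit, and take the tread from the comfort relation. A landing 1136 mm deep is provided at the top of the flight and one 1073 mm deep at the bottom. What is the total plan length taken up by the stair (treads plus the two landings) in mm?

7852 mm

At most 174 each: 3420/174 = 19.66, giving 20 risers.
Each riser is 3420/20 = 171 mm (≤ 174 mm).
T = 639 − 2·171 = 297 mm, which satisfies the 226 mm minimum.
Treads = 20 − 1 = 19; going = 19 × 297 = 5643 mm.
Add landings: 5643 + 1136 + 1073 = 7852 mm.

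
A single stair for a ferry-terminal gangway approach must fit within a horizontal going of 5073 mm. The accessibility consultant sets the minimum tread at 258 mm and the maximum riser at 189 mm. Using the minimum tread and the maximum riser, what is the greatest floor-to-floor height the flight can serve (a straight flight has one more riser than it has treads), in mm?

Treads that fit: ⌊5073 / 258⌋ = 19.
Risers = treads + 1 = 20.
Maximum height = 20 × 189 = 3780 mm.

3780 mm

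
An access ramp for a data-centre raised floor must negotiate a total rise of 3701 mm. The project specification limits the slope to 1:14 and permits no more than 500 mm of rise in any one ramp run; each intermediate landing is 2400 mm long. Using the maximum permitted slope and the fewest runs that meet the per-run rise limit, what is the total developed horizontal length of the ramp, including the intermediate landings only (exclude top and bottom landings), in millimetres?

At most 500 each: 3701/500 = 7.40, giving 8 ramp runs. That means 7 intermediate landings.
Ramp run (horizontal) at 1:14: 3701 × 14 = 51814 mm.
7 intermediate landings contribute 7 × 2400 = 16800 mm.
Developed length = 51814 + 16800 = 68614 mm.

68614 mm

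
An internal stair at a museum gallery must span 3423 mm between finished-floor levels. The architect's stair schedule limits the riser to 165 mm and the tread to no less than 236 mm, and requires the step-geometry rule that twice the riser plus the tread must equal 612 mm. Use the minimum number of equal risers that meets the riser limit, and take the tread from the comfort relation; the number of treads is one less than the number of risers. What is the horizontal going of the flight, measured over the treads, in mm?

5720 mm

3423 / 165 = 20.745 → round up to 21 risers.
Each riser is 3423/21 = 163 mm (≤ 165 mm).
From 2R + T = 612: T = 612 − 326 = 286 mm.
Going = (21 − 1) × 286 = 5720 mm.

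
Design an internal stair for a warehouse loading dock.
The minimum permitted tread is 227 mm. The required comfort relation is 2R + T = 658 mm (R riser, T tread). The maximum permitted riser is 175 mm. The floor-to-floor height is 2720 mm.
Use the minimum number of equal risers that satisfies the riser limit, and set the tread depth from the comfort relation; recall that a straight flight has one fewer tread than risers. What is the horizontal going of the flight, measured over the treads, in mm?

4770 mm

2720 / 175 = 15.54, so 16 risers are needed.
Riser R = 2720 / 16 = 170 mm, within the 175 mm limit.
T = 658 − 2·170 = 318 mm, which satisfies the 227 mm minimum.
Treads = 16 − 1 = 15; going = 15 × 318 = 4770 mm.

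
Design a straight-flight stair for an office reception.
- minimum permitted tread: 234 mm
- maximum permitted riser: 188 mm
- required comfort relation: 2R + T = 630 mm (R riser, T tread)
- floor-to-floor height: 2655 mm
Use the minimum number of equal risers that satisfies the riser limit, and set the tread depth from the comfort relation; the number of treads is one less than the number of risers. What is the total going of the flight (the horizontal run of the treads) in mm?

3864 mm

At most 188 each: 2655/188 = 14.12, giving 15 risers.
Each riser is 2655/15 = 177 mm (≤ 188 mm).
From 2R + T = 630: T = 630 − 354 = 276 mm.
15 risers give 14 treads; going = 14 × 276 = 3864 mm.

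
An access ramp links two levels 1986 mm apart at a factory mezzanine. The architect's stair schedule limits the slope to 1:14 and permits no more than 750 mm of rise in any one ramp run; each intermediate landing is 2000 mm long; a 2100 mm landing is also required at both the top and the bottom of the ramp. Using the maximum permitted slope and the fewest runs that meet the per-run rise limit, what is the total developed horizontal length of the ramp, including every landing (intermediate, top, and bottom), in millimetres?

36004 mm

1986 / 750 = 2.65, so 3 ramp runs are needed. That means 2 intermediate landings.
Horizontal run for 1986 mm of rise at 1:14 is 1986 × 14 = 27804 mm.
Intermediate landings: 2 × 2000 = 4000 mm.
Top and bottom landings: 2 × 2100 = 4200 mm.
Total = 27804 + 4000 + 4200 = 36004 mm.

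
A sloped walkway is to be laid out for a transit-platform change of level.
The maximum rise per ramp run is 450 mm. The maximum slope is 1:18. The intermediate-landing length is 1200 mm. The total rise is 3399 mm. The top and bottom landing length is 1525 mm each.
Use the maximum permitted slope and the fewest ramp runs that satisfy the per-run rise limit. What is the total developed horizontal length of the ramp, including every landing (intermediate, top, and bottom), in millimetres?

3399 / 450 = 7.55, so 8 ramp runs are needed. That means 7 intermediate landings.
Horizontal run for 3399 mm of rise at 1:18 is 3399 × 18 = 61182 mm.
Intermediate landings: 7 × 1200 = 8400 mm.
Top and bottom landings: 2 × 1525 = 3050 mm.
Total = 61182 + 8400 + 3050 = 72632 mm.

72632 mm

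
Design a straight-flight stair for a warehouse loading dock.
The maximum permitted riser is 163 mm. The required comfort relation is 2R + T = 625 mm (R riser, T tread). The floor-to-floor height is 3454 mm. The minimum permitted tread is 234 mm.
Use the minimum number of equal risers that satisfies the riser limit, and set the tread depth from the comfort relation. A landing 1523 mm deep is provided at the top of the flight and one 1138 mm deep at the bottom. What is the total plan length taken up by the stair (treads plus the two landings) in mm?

9192 mm

3454 / 163 = 21.19, so 22 risers are needed.
R = 3454 ÷ 22 = 157 mm.
From 2R + T = 625: T = 625 − 314 = 311 mm.
22 risers give 21 treads; going = 21 × 311 = 6531 mm.
Add landings: 6531 + 1523 + 1138 = 9192 mm.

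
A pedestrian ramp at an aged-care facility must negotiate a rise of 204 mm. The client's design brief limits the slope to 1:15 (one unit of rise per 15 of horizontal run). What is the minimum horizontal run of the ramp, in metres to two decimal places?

3.06 m

At 1:15 the run is 15 × 204 = 3060 mm.
3060 mm = 3.06 m.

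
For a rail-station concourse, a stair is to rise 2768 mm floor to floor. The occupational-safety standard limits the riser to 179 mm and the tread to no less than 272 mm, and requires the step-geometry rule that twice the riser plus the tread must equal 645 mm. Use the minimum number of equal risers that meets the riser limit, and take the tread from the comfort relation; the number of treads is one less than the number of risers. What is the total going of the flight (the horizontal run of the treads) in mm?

2768 / 179 = 15.464 → round up to 16 risers.
Each riser is 2768/16 = 173 mm (≤ 179 mm).
T = 645 − 2·173 = 299 mm, which satisfies the 272 mm minimum.
Going = (16 − 1) × 299 = 4485 mm.

4485 mm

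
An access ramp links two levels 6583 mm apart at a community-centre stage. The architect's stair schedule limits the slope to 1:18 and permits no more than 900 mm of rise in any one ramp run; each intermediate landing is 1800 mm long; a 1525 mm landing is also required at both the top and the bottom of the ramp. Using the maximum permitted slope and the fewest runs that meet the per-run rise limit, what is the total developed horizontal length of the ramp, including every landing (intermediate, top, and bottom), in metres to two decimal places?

6583 / 900 = 7.314 → round up to 8 ramp runs. That means 7 intermediate landings.
Ramp run (horizontal) at 1:18: 6583 × 18 = 118494 mm.
Intermediate landings: 7 × 1800 = 12600 mm.
Top and bottom landings: 2 × 1525 = 3050 mm.
Total = 118494 + 12600 + 3050 = 134144 mm.
= 134.14 m.

134.14 m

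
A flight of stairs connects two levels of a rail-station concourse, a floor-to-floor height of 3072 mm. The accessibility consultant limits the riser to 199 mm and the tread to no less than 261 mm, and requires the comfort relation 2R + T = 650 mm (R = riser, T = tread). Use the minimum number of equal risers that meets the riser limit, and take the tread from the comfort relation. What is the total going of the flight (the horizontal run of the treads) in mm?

3072 / 199 = 15.44, so 16 risers are needed.
Riser R = 3072 / 16 = 192 mm, within the 199 mm limit.
T = 650 − 2·192 = 266 mm, which satisfies the 261 mm minimum.
16 risers give 15 treads; going = 15 × 266 = 3990 mm.

3990 mm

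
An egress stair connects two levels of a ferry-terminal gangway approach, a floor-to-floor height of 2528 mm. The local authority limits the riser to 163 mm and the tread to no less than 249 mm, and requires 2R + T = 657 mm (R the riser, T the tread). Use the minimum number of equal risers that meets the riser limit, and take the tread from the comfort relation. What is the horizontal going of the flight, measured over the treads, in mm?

⌈2528/163⌉ = 16 risers.
Each riser is 2528/16 = 158 mm (≤ 163 mm).
Tread T = 657 − 2 × 158 = 341 mm (≥ 249 mm).
Going = (16 − 1) × 341 = 5115 mm.

5115 mm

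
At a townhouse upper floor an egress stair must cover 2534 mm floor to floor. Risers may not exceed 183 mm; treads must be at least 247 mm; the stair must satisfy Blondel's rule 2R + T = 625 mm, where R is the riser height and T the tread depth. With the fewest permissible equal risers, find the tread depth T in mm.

2534 / 183 = 13.85, so 14 risers are needed.
Riser R = 2534 / 14 = 181 mm, within the 183 mm limit.
From 2R + T = 625: T = 625 − 362 = 263 mm.

263 mm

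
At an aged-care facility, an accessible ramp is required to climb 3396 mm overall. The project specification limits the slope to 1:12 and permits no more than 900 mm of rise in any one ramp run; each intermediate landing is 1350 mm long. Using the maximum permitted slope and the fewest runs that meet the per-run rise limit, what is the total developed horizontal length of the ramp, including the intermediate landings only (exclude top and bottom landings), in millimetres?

3396 / 900 = 3.77, so 4 ramp runs are needed. That means 3 intermediate landings.
Ramp run (horizontal) at 1:12: 3396 × 12 = 40752 mm.
Intermediate landings: 3 × 1350 = 4050 mm.
Total developed length = 40752 + 4050 = 44802 mm.

44802 mm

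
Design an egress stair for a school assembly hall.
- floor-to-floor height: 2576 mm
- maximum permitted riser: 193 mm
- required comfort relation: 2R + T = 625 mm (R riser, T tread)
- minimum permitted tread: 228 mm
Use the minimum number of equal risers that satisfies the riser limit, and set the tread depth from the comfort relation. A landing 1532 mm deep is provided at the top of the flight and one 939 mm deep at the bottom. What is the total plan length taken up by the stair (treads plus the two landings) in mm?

⌈2576/193⌉ = 14 risers.
R = 2576 ÷ 14 = 184 mm.
T = 625 − 2·184 = 257 mm, which satisfies the 228 mm minimum.
Treads = 14 − 1 = 13; going = 13 × 257 = 3341 mm.
Enclosure = 3341 + 1532 + 939 = 5812 mm.

5812 mm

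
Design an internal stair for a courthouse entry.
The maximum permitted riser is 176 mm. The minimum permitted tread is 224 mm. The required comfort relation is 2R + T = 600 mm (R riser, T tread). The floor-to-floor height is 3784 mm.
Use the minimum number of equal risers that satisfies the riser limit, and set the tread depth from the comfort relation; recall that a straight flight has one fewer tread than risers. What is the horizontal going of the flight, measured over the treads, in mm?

5376 mm

3784 / 176 = 21.50, so 22 risers are needed.
R = 3784 ÷ 22 = 172 mm.
From 2R + T = 600: T = 600 − 344 = 256 mm.
Going = (22 − 1) × 256 = 5376 mm.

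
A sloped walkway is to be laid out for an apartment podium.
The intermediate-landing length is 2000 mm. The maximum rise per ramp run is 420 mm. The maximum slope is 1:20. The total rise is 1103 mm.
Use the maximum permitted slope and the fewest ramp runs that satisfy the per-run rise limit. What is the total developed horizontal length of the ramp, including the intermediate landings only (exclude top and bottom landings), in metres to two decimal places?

26.06 m

1103 / 420 = 2.626 → round up to 3 ramp runs. That means 2 intermediate landings.
Horizontal run for 1103 mm of rise at 1:20 is 1103 × 20 = 22060 mm.
2 intermediate landings contribute 2 × 2000 = 4000 mm.
Total developed length = 22060 + 4000 = 26060 mm.
= 26.06 m.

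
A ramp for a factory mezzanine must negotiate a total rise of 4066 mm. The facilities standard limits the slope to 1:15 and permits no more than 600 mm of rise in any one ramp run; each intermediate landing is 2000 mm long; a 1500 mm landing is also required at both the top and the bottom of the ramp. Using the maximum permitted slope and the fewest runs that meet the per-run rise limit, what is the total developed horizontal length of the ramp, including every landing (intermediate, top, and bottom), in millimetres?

75990 mm

4066 / 600 = 6.78, so 7 ramp runs are needed. That means 6 intermediate landings.
Ramp run (horizontal) at 1:15: 4066 × 15 = 60990 mm.
6 intermediate landings contribute 6 × 2000 = 12000 mm.
Top and bottom landings: 2 × 1500 = 3000 mm.
Total = 60990 + 12000 + 3000 = 75990 mm.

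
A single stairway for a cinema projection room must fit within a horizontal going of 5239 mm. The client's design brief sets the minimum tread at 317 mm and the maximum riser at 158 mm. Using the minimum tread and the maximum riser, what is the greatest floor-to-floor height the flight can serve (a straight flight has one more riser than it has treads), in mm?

5239 / 317 = 16.53, so 16 treads fit.
Risers = treads + 1 = 17.
Maximum height = 17 × 158 = 2686 mm.

2686 mm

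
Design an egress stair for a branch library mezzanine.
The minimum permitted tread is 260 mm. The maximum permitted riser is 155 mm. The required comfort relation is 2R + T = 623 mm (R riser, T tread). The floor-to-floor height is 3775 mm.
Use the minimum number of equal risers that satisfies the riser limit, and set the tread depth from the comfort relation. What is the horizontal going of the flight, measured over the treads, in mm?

3775 / 155 = 24.355 → round up to 25 risers.
Each riser is 3775/25 = 151 mm (≤ 155 mm).
T = 623 − 2·151 = 321 mm, which satisfies the 260 mm minimum.
Going = (25 − 1) × 321 = 7704 mm.

7704 mm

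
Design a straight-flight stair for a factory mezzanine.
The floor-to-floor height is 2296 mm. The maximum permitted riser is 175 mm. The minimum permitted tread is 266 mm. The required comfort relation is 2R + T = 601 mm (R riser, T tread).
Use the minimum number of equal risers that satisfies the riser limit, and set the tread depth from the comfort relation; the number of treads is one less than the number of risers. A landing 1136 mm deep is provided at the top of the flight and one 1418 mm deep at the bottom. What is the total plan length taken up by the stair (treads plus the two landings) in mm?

⌈2296/175⌉ = 14 risers.
R = 2296 ÷ 14 = 164 mm.
From 2R + T = 601: T = 601 − 328 = 273 mm.
Treads = 14 − 1 = 13; going = 13 × 273 = 3549 mm.
Enclosure = 3549 + 1136 + 1418 = 6103 mm.

6103 mm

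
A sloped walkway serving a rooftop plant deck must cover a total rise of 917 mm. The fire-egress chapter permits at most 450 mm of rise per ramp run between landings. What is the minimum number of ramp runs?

3 runs

⌈917/450⌉ = 3 ramp runs.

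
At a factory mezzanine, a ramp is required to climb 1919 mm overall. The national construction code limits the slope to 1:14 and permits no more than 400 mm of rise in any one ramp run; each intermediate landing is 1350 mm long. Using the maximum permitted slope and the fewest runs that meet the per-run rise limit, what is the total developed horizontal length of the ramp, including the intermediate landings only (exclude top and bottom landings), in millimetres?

1919 / 400 = 4.80, so 5 ramp runs are needed. That means 4 intermediate landings.
Ramp run (horizontal) at 1:14: 1919 × 14 = 26866 mm.
4 intermediate landings contribute 4 × 1350 = 5400 mm.
Total developed length = 26866 + 5400 = 32266 mm.

32266 mm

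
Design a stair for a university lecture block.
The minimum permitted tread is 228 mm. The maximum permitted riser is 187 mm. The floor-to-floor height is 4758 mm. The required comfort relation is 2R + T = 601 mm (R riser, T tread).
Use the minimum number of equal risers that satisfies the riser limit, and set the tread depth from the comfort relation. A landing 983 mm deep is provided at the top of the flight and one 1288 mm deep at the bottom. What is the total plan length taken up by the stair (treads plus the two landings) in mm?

8146 mm

4758 / 187 = 25.44, so 26 risers are needed.
Each riser is 4758/26 = 183 mm (≤ 187 mm).
From 2R + T = 601: T = 601 − 366 = 235 mm.
26 risers give 25 treads; going = 25 × 235 = 5875 mm.
Enclosure = 5875 + 983 + 1288 = 8146 mm.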